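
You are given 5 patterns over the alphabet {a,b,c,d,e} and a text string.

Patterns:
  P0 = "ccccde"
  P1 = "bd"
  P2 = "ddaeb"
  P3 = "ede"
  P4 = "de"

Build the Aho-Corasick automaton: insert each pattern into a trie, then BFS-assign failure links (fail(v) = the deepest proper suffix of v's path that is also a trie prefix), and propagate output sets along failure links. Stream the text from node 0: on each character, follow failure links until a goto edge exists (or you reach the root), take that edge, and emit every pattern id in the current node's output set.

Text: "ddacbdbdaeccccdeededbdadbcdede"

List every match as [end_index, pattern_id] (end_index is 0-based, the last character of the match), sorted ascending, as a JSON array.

Build automaton:
Trie nodes:
  0='ε' goto b→7 c→1 d→9 e→14
  1='c' goto c→2
  2='cc' goto c→3
  3='ccc' goto c→4
  4='cccc' goto d→5
  5='ccccd' goto e→6
  6='ccccde' goto ·  ←P0
  7='b' goto d→8
  8='bd' goto ·  ←P1
  9='d' goto d→10 e→17
  10='dd' goto a→11
  11='dda' goto e→12
  12='ddae' goto b→13
  13='ddaeb' goto ·  ←P2
  14='e' goto d→15
  15='ed' goto e→16
  16='ede' goto ·  ←P3
  17='de' goto ·  ←P4

Failure links (BFS by depth):
  fail(1) 'c': from fail(0)=0 chase 'c': 0 ⇒ 0;  out=∅∪out(0)=∅
  fail(7) 'b': from fail(0)=0 chase 'b': 0 ⇒ 0;  out=∅∪out(0)=∅
  fail(9) 'd': from fail(0)=0 chase 'd': 0 ⇒ 0;  out=∅∪out(0)=∅
  fail(14) 'e': from fail(0)=0 chase 'e': 0 ⇒ 0;  out=∅∪out(0)=∅
  fail(2) 'cc': from fail(1)=0 chase 'c': 0 ⇒ 1;  out=∅∪out(1)=∅
  fail(8) 'bd': from fail(7)=0 chase 'd': 0 ⇒ 9;  out={1}∪out(9)={1}
  fail(10) 'dd': from fail(9)=0 chase 'd': 0 ⇒ 9;  out=∅∪out(9)=∅
  fail(15) 'ed': from fail(14)=0 chase 'd': 0 ⇒ 9;  out=∅∪out(9)=∅
  fail(17) 'de': from fail(9)=0 chase 'e': 0 ⇒ 14;  out={4}∪out(14)={4}
  fail(3) 'ccc': from fail(2)=1 chase 'c': 1 ⇒ 2;  out=∅∪out(2)=∅
  fail(11) 'dda': from fail(10)=9 chase 'a': 9→0 ⇒ 0;  out=∅∪out(0)=∅
  fail(16) 'ede': from fail(15)=9 chase 'e': 9 ⇒ 17;  out={3}∪out(17)={3,4}
  fail(4) 'cccc': from fail(3)=2 chase 'c': 2 ⇒ 3;  out=∅∪out(3)=∅
  fail(12) 'ddae': from fail(11)=0 chase 'e': 0 ⇒ 14;  out=∅∪out(14)=∅
  fail(5) 'ccccd': from fail(4)=3 chase 'd': 3→2→1→0 ⇒ 9;  out=∅∪out(9)=∅
  fail(13) 'ddaeb': from fail(12)=14 chase 'b': 14→0 ⇒ 7;  out={2}∪out(7)={2}
  fail(6) 'ccccde': from fail(5)=9 chase 'e': 9 ⇒ 17;  out={0}∪out(17)={0,4}

Run:
[0] read 'd'  n0⇒n9
[1] read 'd'  n9⇒n10
[2] read 'a'  n10⇒n11
[3] read 'c'  n11⇒n1 (fail-walked)
[4] read 'b'  n1⇒n7 (fail-walked)
[5] read 'd'  n7⇒n8  emit P1@[4:5]
[6] read 'b'  n8⇒n7 (fail-walked)
[7] read 'd'  n7⇒n8  emit P1@[6:7]
[8] read 'a'  n8⇒n0 (fail-walked)
[9] read 'e'  n0⇒n14
[10] read 'c'  n14⇒n1 (fail-walked)
[11] read 'c'  n1⇒n2
[12] read 'c'  n2⇒n3
[13] read 'c'  n3⇒n4
[14] read 'd'  n4⇒n5
[15] read 'e'  n5⇒n6  emit P0@[10:15],P4@[14:15]
[16] read 'e'  n6⇒n14 (fail-walked)
[17] read 'd'  n14⇒n15
[18] read 'e'  n15⇒n16  emit P3@[16:18],P4@[17:18]
[19] read 'd'  n16⇒n15 (fail-walked)
[20] read 'b'  n15⇒n7 (fail-walked)
[21] read 'd'  n7⇒n8  emit P1@[20:21]
[22] read 'a'  n8⇒n0 (fail-walked)
[23] read 'd'  n0⇒n9
[24] read 'b'  n9⇒n7 (fail-walked)
[25] read 'c'  n7⇒n1 (fail-walked)
[26] read 'd'  n1⇒n9 (fail-walked)
[27] read 'e'  n9⇒n17  emit P4@[26:27]
[28] read 'd'  n17⇒n15 (fail-walked)
[29] read 'e'  n15⇒n16  emit P3@[27:29],P4@[28:29]

Matches: [[5,1],[7,1],[15,0],[15,4],[18,3],[18,4],[21,1],[27,4],[29,3],[29,4]]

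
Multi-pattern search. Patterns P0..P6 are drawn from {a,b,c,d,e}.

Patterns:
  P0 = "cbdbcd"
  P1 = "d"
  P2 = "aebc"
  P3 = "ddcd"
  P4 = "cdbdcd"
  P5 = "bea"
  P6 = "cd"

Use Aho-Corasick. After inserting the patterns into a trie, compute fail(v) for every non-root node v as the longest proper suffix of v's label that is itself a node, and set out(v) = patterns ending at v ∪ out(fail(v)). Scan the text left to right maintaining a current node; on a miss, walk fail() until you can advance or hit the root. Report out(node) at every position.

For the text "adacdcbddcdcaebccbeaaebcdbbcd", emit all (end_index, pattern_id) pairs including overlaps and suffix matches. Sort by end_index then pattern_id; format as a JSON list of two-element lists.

Build:
Trie (insert patterns):
  n0 'ε': a→8 b→20 c→1 d→7
  n1 'c': b→2 d→15
  n2 'cb': d→3
  n3 'cbd': b→4
  n4 'cbdb': c→5
  n5 'cbdbc': d→6
  n6 'cbdbcd': ·  [P0 ends]
  n7 'd': d→12  [P1 ends]
  n8 'a': e→9
  n9 'ae': b→10
  n10 'aeb': c→11
  n11 'aebc': ·  [P2 ends]
  n12 'dd': c→13
  n13 'ddc': d→14
  n14 'ddcd': ·  [P3 ends]
  n15 'cd': b→16  [P6 ends]
  n16 'cdb': d→17
  n17 'cdbd': c→18
  n18 'cdbdc': d→19
  n19 'cdbdcd': ·  [P4 ends]
  n20 'b': e→21
  n21 'be': a→22
  n22 'bea': ·  [P5 ends]

BFS fail/out derivation:
  n1('c'): parent n0 fail=0; on 'c' 0 → fail=0;  out ∅∪∅=∅
  n7('d'): parent n0 fail=0; on 'd' 0 → fail=0;  out {1}∪∅={1}
  n8('a'): parent n0 fail=0; on 'a' 0 → fail=0;  out ∅∪∅=∅
  n20('b'): parent n0 fail=0; on 'b' 0 → fail=0;  out ∅∪∅=∅
  n2('cb'): parent n1 fail=0; on 'b' 0 → fail=20;  out ∅∪∅=∅
  n9('ae'): parent n8 fail=0; on 'e' 0 → fail=0;  out ∅∪∅=∅
  n12('dd'): parent n7 fail=0; on 'd' 0 → fail=7;  out ∅∪{1}={1}
  n15('cd'): parent n1 fail=0; on 'd' 0 → fail=7;  out {6}∪{1}={1,6}
  n21('be'): parent n20 fail=0; on 'e' 0 → fail=0;  out ∅∪∅=∅
  n3('cbd'): parent n2 fail=20; on 'd' 20→0 → fail=7;  out ∅∪{1}={1}
  n10('aeb'): parent n9 fail=0; on 'b' 0 → fail=20;  out ∅∪∅=∅
  n13('ddc'): parent n12 fail=7; on 'c' 7→0 → fail=1;  out ∅∪∅=∅
  n16('cdb'): parent n15 fail=7; on 'b' 7→0 → fail=20;  out ∅∪∅=∅
  n22('bea'): parent n21 fail=0; on 'a' 0 → fail=8;  out {5}∪∅={5}
  n4('cbdb'): parent n3 fail=7; on 'b' 7→0 → fail=20;  out ∅∪∅=∅
  n11('aebc'): parent n10 fail=20; on 'c' 20→0 → fail=1;  out {2}∪∅={2}
  n14('ddcd'): parent n13 fail=1; on 'd' 1 → fail=15;  out {3}∪{1,6}={1,3,6}
  n17('cdbd'): parent n16 fail=20; on 'd' 20→0 → fail=7;  out ∅∪{1}={1}
  n5('cbdbc'): parent n4 fail=20; on 'c' 20→0 → fail=1;  out ∅∪∅=∅
  n18('cdbdc'): parent n17 fail=7; on 'c' 7→0 → fail=1;  out ∅∪∅=∅
  n6('cbdbcd'): parent n5 fail=1; on 'd' 1 → fail=15;  out {0}∪{1,6}={0,1,6}
  n19('cdbdcd'): parent n18 fail=1; on 'd' 1 → fail=15;  out {4}∪{1,6}={1,4,6}

Run:
pos 0 'a': at 8
pos 1 'd': at 7 (fail-walked)  ** P1@[1:1]
pos 2 'a': at 8 (fail-walked)
pos 3 'c': at 1 (fail-walked)
pos 4 'd': at 15  ** P1@[4:4],P6@[3:4]
pos 5 'c': at 1 (fail-walked)
pos 6 'b': at 2
pos 7 'd': at 3  ** P1@[7:7]
pos 8 'd': at 12 (fail-walked)  ** P1@[8:8]
pos 9 'c': at 13
pos 10 'd': at 14  ** P1@[10:10],P3@[7:10],P6@[9:10]
pos 11 'c': at 1 (fail-walked)
pos 12 'a': at 8 (fail-walked)
pos 13 'e': at 9
pos 14 'b': at 10
pos 15 'c': at 11  ** P2@[12:15]
pos 16 'c': at 1 (fail-walked)
pos 17 'b': at 2
pos 18 'e': at 21 (fail-walked)
pos 19 'a': at 22  ** P5@[17:19]
pos 20 'a': at 8 (fail-walked)
pos 21 'e': at 9
pos 22 'b': at 10
pos 23 'c': at 11  ** P2@[20:23]
pos 24 'd': at 15 (fail-walked)  ** P1@[24:24],P6@[23:24]
pos 25 'b': at 16
pos 26 'b': at 20 (fail-walked)
pos 27 'c': at 1 (fail-walked)
pos 28 'd': at 15  ** P1@[28:28],P6@[27:28]

Matches: [[1,1],[4,1],[4,6],[7,1],[8,1],[10,1],[10,3],[10,6],[15,2],[19,5],[23,2],[24,1],[24,6],[28,1],[28,6]]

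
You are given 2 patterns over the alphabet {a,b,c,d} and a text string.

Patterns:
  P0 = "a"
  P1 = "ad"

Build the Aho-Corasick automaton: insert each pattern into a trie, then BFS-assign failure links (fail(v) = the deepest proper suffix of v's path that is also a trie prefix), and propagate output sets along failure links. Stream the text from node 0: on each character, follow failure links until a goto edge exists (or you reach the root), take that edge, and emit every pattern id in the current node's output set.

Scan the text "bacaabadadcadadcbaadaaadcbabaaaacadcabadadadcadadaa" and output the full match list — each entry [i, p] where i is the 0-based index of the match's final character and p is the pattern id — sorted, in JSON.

Construct AC machine:
Trie (insert patterns):
  n0 'ε': a→1
  n1 'a': d→2  [P0 ends]
  n2 'ad': ·  [P1 ends]

BFS fail/out derivation:
  fail(1) 'a': from fail(0)=0 chase 'a': 0 ⇒ 0;  out={0}∪out(0)={0}
  fail(2) 'ad': from fail(1)=0 chase 'd': 0 ⇒ 0;  out={1}∪out(0)={1}

Run:
i=0 'b': node 0→0
i=1 'a': node 0→1  → match P0@[1:1]
i=2 'c': node 1→0 ·f
i=3 'a': node 0→1  → match P0@[3:3]
i=4 'a': node 1→1 ·f  → match P0@[4:4]
i=5 'b': node 1→0 ·f
i=6 'a': node 0→1  → match P0@[6:6]
i=7 'd': node 1→2  → match P1@[6:7]
i=8 'a': node 2→1 ·f  → match P0@[8:8]
i=9 'd': node 1→2  → match P1@[8:9]
i=10 'c': node 2→0 ·f
i=11 'a': node 0→1  → match P0@[11:11]
i=12 'd': node 1→2  → match P1@[11:12]
i=13 'a': node 2→1 ·f  → match P0@[13:13]
i=14 'd': node 1→2  → match P1@[13:14]
i=15 'c': node 2→0 ·f
i=16 'b': node 0→0
i=17 'a': node 0→1  → match P0@[17:17]
i=18 'a': node 1→1 ·f  → match P0@[18:18]
i=19 'd': node 1→2  → match P1@[18:19]
i=20 'a': node 2→1 ·f  → match P0@[20:20]
i=21 'a': node 1→1 ·f  → match P0@[21:21]
i=22 'a': node 1→1 ·f  → match P0@[22:22]
i=23 'd': node 1→2  → match P1@[22:23]
i=24 'c': node 2→0 ·f
i=25 'b': node 0→0
i=26 'a': node 0→1  → match P0@[26:26]
i=27 'b': node 1→0 ·f
i=28 'a': node 0→1  → match P0@[28:28]
i=29 'a': node 1→1 ·f  → match P0@[29:29]
i=30 'a': node 1→1 ·f  → match P0@[30:30]
i=31 'a': node 1→1 ·f  → match P0@[31:31]
i=32 'c': node 1→0 ·f
i=33 'a': node 0→1  → match P0@[33:33]
i=34 'd': node 1→2  → match P1@[33:34]
i=35 'c': node 2→0 ·f
i=36 'a': node 0→1  → match P0@[36:36]
i=37 'b': node 1→0 ·f
i=38 'a': node 0→1  → match P0@[38:38]
i=39 'd': node 1→2  → match P1@[38:39]
i=40 'a': node 2→1 ·f  → match P0@[40:40]
i=41 'd': node 1→2  → match P1@[40:41]
i=42 'a': node 2→1 ·f  → match P0@[42:42]
i=43 'd': node 1→2  → match P1@[42:43]
i=44 'c': node 2→0 ·f
i=45 'a': node 0→1  → match P0@[45:45]
i=46 'd': node 1→2  → match P1@[45:46]
i=47 'a': node 2→1 ·f  → match P0@[47:47]
i=48 'd': node 1→2  → match P1@[47:48]
i=49 'a': node 2→1 ·f  → match P0@[49:49]
i=50 'a': node 1→1 ·f  → match P0@[50:50]

Matches: [[1,0],[3,0],[4,0],[6,0],[7,1],[8,0],[9,1],[11,0],[12,1],[13,0],[14,1],[17,0],[18,0],[19,1],[20,0],[21,0],[22,0],[23,1],[26,0],[28,0],[29,0],[30,0],[31,0],[33,0],[34,1],[36,0],[38,0],[39,1],[40,0],[41,1],[42,0],[43,1],[45,0],[46,1],[47,0],[48,1],[49,0],[50,0]]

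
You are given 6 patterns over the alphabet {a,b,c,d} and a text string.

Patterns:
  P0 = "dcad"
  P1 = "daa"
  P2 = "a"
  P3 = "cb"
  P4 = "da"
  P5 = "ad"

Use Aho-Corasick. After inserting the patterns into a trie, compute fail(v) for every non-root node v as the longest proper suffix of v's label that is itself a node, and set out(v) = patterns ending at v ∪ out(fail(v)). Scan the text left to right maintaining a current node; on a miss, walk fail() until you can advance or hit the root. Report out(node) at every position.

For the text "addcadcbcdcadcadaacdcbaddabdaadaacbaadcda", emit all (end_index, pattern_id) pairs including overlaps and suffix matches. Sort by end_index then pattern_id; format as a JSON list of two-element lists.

Build automaton:
Trie (insert patterns):
  0='ε' goto a→7 c→8 d→1
  1='d' goto a→5 c→2
  2='dc' goto a→3
  3='dca' goto d→4
  4='dcad' goto ·  [P0 ends]
  5='da' goto a→6  [P4 ends]
  6='daa' goto ·  [P1 ends]
  7='a' goto d→10  [P2 ends]
  8='c' goto b→9
  9='cb' goto ·  [P3 ends]
  10='ad' goto ·  [P5 ends]

BFS fail/out derivation:
  fail(1) 'd': from fail(0)=0 chase 'd': 0 ⇒ 0;  out=∅∪out(0)=∅
  fail(7) 'a': from fail(0)=0 chase 'a': 0 ⇒ 0;  out={2}∪out(0)={2}
  fail(8) 'c': from fail(0)=0 chase 'c': 0 ⇒ 0;  out=∅∪out(0)=∅
  fail(2) 'dc': from fail(1)=0 chase 'c': 0 ⇒ 8;  out=∅∪out(8)=∅
  fail(5) 'da': from fail(1)=0 chase 'a': 0 ⇒ 7;  out={4}∪out(7)={2,4}
  fail(9) 'cb': from fail(8)=0 chase 'b': 0 ⇒ 0;  out={3}∪out(0)={3}
  fail(10) 'ad': from fail(7)=0 chase 'd': 0 ⇒ 1;  out={5}∪out(1)={5}
  fail(3) 'dca': from fail(2)=8 chase 'a': 8→0 ⇒ 7;  out=∅∪out(7)={2}
  fail(6) 'daa': from fail(5)=7 chase 'a': 7→0 ⇒ 7;  out={1}∪out(7)={1,2}
  fail(4) 'dcad': from fail(3)=7 chase 'd': 7 ⇒ 10;  out={0}∪out(10)={0,5}

Text stream:
i=0 'a': node 0→7  → match P2@[0:0]
i=1 'd': node 7→10  → match P5@[0:1]
i=2 'd': node 10→1 (via fail)
i=3 'c': node 1→2
i=4 'a': node 2→3  → match P2@[4:4]
i=5 'd': node 3→4  → match P0@[2:5],P5@[4:5]
i=6 'c': node 4→2 (via fail)
i=7 'b': node 2→9 (via fail)  → match P3@[6:7]
i=8 'c': node 9→8 (via fail)
i=9 'd': node 8→1 (via fail)
i=10 'c': node 1→2
i=11 'a': node 2→3  → match P2@[11:11]
i=12 'd': node 3→4  → match P0@[9:12],P5@[11:12]
i=13 'c': node 4→2 (via fail)
i=14 'a': node 2→3  → match P2@[14:14]
i=15 'd': node 3→4  → match P0@[12:15],P5@[14:15]
i=16 'a': node 4→5 (via fail)  → match P2@[16:16],P4@[15:16]
i=17 'a': node 5→6  → match P1@[15:17],P2@[17:17]
i=18 'c': node 6→8 (via fail)
i=19 'd': node 8→1 (via fail)
i=20 'c': node 1→2
i=21 'b': node 2→9 (via fail)  → match P3@[20:21]
i=22 'a': node 9→7 (via fail)  → match P2@[22:22]
i=23 'd': node 7→10  → match P5@[22:23]
i=24 'd': node 10→1 (via fail)
i=25 'a': node 1→5  → match P2@[25:25],P4@[24:25]
i=26 'b': node 5→0 (via fail)
i=27 'd': node 0→1
i=28 'a': node 1→5  → match P2@[28:28],P4@[27:28]
i=29 'a': node 5→6  → match P1@[27:29],P2@[29:29]
i=30 'd': node 6→10 (via fail)  → match P5@[29:30]
i=31 'a': node 10→5 (via fail)  → match P2@[31:31],P4@[30:31]
i=32 'a': node 5→6  → match P1@[30:32],P2@[32:32]
i=33 'c': node 6→8 (via fail)
i=34 'b': node 8→9  → match P3@[33:34]
i=35 'a': node 9→7 (via fail)  → match P2@[35:35]
i=36 'a': node 7→7 (via fail)  → match P2@[36:36]
i=37 'd': node 7→10  → match P5@[36:37]
i=38 'c': node 10→2 (via fail)
i=39 'd': node 2→1 (via fail)
i=40 'a': node 1→5  → match P2@[40:40],P4@[39:40]

Result: [[0,2],[1,5],[4,2],[5,0],[5,5],[7,3],[11,2],[12,0],[12,5],[14,2],[15,0],[15,5],[16,2],[16,4],[17,1],[17,2],[21,3],[22,2],[23,5],[25,2],[25,4],[28,2],[28,4],[29,1],[29,2],[30,5],[31,2],[31,4],[32,1],[32,2],[34,3],[35,2],[36,2],[37,5],[40,2],[40,4]]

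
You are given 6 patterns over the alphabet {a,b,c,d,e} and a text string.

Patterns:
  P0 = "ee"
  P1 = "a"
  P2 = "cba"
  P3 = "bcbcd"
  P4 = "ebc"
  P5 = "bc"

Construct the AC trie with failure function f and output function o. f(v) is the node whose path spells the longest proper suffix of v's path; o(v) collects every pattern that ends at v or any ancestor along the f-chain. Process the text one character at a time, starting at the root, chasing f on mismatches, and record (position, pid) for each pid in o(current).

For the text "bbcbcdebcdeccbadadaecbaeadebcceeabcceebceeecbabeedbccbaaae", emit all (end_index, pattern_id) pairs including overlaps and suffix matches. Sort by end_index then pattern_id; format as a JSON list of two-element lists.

Build:
Trie (insert patterns):
  0='ε' goto a→3 b→7 c→4 e→1
  1='e' goto b→12 e→2
  2='ee' goto ·  [P0 ends]
  3='a' goto ·  [P1 ends]
  4='c' goto b→5
  5='cb' goto a→6
  6='cba' goto ·  [P2 ends]
  7='b' goto c→8
  8='bc' goto b→9  [P5 ends]
  9='bcb' goto c→10
  10='bcbc' goto d→11
  11='bcbcd' goto ·  [P3 ends]
  12='eb' goto c→13
  13='ebc' goto ·  [P4 ends]

BFS fail/out derivation:
  n1('e'): parent n0 fail=0; on 'e' 0 → fail=0;  out ∅∪∅=∅
  n3('a'): parent n0 fail=0; on 'a' 0 → fail=0;  out {1}∪∅={1}
  n4('c'): parent n0 fail=0; on 'c' 0 → fail=0;  out ∅∪∅=∅
  n7('b'): parent n0 fail=0; on 'b' 0 → fail=0;  out ∅∪∅=∅
  n2('ee'): parent n1 fail=0; on 'e' 0 → fail=1;  out {0}∪∅={0}
  n5('cb'): parent n4 fail=0; on 'b' 0 → fail=7;  out ∅∪∅=∅
  n8('bc'): parent n7 fail=0; on 'c' 0 → fail=4;  out {5}∪∅={5}
  n12('eb'): parent n1 fail=0; on 'b' 0 → fail=7;  out ∅∪∅=∅
  n6('cba'): parent n5 fail=7; on 'a' 7→0 → fail=3;  out {2}∪{1}={1,2}
  n9('bcb'): parent n8 fail=4; on 'b' 4 → fail=5;  out ∅∪∅=∅
  n13('ebc'): parent n12 fail=7; on 'c' 7 → fail=8;  out {4}∪{5}={4,5}
  n10('bcbc'): parent n9 fail=5; on 'c' 5→7 → fail=8;  out ∅∪{5}={5}
  n11('bcbcd'): parent n10 fail=8; on 'd' 8→4→0 → fail=0;  out {3}∪∅={3}

Text stream:
pos 0 'b': at 7
pos 1 'b': at 7 (fail-walked)
pos 2 'c': at 8  emit P5@[1:2]
pos 3 'b': at 9
pos 4 'c': at 10  emit P5@[3:4]
pos 5 'd': at 11  emit P3@[1:5]
pos 6 'e': at 1 (fail-walked)
pos 7 'b': at 12
pos 8 'c': at 13  emit P4@[6:8],P5@[7:8]
pos 9 'd': at 0 (fail-walked)
pos 10 'e': at 1
pos 11 'c': at 4 (fail-walked)
pos 12 'c': at 4 (fail-walked)
pos 13 'b': at 5
pos 14 'a': at 6  emit P1@[14:14],P2@[12:14]
pos 15 'd': at 0 (fail-walked)
pos 16 'a': at 3  emit P1@[16:16]
pos 17 'd': at 0 (fail-walked)
pos 18 'a': at 3  emit P1@[18:18]
pos 19 'e': at 1 (fail-walked)
pos 20 'c': at 4 (fail-walked)
pos 21 'b': at 5
pos 22 'a': at 6  emit P1@[22:22],P2@[20:22]
pos 23 'e': at 1 (fail-walked)
pos 24 'a': at 3 (fail-walked)  emit P1@[24:24]
pos 25 'd': at 0 (fail-walked)
pos 26 'e': at 1
pos 27 'b': at 12
pos 28 'c': at 13  emit P4@[26:28],P5@[27:28]
pos 29 'c': at 4 (fail-walked)
pos 30 'e': at 1 (fail-walked)
pos 31 'e': at 2  emit P0@[30:31]
pos 32 'a': at 3 (fail-walked)  emit P1@[32:32]
pos 33 'b': at 7 (fail-walked)
pos 34 'c': at 8  emit P5@[33:34]
pos 35 'c': at 4 (fail-walked)
pos 36 'e': at 1 (fail-walked)
pos 37 'e': at 2  emit P0@[36:37]
pos 38 'b': at 12 (fail-walked)
pos 39 'c': at 13  emit P4@[37:39],P5@[38:39]
pos 40 'e': at 1 (fail-walked)
pos 41 'e': at 2  emit P0@[40:41]
pos 42 'e': at 2 (fail-walked)  emit P0@[41:42]
pos 43 'c': at 4 (fail-walked)
pos 44 'b': at 5
pos 45 'a': at 6  emit P1@[45:45],P2@[43:45]
pos 46 'b': at 7 (fail-walked)
pos 47 'e': at 1 (fail-walked)
pos 48 'e': at 2  emit P0@[47:48]
pos 49 'd': at 0 (fail-walked)
pos 50 'b': at 7
pos 51 'c': at 8  emit P5@[50:51]
pos 52 'c': at 4 (fail-walked)
pos 53 'b': at 5
pos 54 'a': at 6  emit P1@[54:54],P2@[52:54]
pos 55 'a': at 3 (fail-walked)  emit P1@[55:55]
pos 56 'a': at 3 (fail-walked)  emit P1@[56:56]
pos 57 'e': at 1 (fail-walked)

Matches: [[2,5],[4,5],[5,3],[8,4],[8,5],[14,1],[14,2],[16,1],[18,1],[22,1],[22,2],[24,1],[28,4],[28,5],[31,0],[32,1],[34,5],[37,0],[39,4],[39,5],[41,0],[42,0],[45,1],[45,2],[48,0],[51,5],[54,1],[54,2],[55,1],[56,1]]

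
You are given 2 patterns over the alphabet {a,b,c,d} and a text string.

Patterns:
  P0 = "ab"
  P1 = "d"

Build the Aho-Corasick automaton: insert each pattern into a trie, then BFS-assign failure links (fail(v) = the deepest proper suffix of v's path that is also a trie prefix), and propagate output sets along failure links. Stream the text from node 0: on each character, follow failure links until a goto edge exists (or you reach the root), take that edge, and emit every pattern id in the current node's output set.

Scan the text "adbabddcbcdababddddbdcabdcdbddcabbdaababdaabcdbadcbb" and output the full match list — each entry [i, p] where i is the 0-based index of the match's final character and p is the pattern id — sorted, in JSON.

Build:
Trie nodes:
  n0 'ε': a→1 d→3
  n1 'a': b→2
  n2 'ab': ·  [P0 ends]
  n3 'd': ·  [P1 ends]

Failure links (BFS by depth):
  fail(1) 'a': from fail(0)=0 chase 'a': 0 ⇒ 0;  out=∅∪out(0)=∅
  fail(3) 'd': from fail(0)=0 chase 'd': 0 ⇒ 0;  out={1}∪out(0)={1}
  fail(2) 'ab': from fail(1)=0 chase 'b': 0 ⇒ 0;  out={0}∪out(0)={0}

Text stream:
i=0 'a': node 0→1
i=1 'd': node 1→3 (via fail)  → match P1@[1:1]
i=2 'b': node 3→0 (via fail)
i=3 'a': node 0→1
i=4 'b': node 1→2  → match P0@[3:4]
i=5 'd': node 2→3 (via fail)  → match P1@[5:5]
i=6 'd': node 3→3 (via fail)  → match P1@[6:6]
i=7 'c': node 3→0 (via fail)
i=8 'b': node 0→0
i=9 'c': node 0→0
i=10 'd': node 0→3  → match P1@[10:10]
i=11 'a': node 3→1 (via fail)
i=12 'b': node 1→2  → match P0@[11:12]
i=13 'a': node 2→1 (via fail)
i=14 'b': node 1→2  → match P0@[13:14]
i=15 'd': node 2→3 (via fail)  → match P1@[15:15]
i=16 'd': node 3→3 (via fail)  → match P1@[16:16]
i=17 'd': node 3→3 (via fail)  → match P1@[17:17]
i=18 'd': node 3→3 (via fail)  → match P1@[18:18]
i=19 'b': node 3→0 (via fail)
i=20 'd': node 0→3  → match P1@[20:20]
i=21 'c': node 3→0 (via fail)
i=22 'a': node 0→1
i=23 'b': node 1→2  → match P0@[22:23]
i=24 'd': node 2→3 (via fail)  → match P1@[24:24]
i=25 'c': node 3→0 (via fail)
i=26 'd': node 0→3  → match P1@[26:26]
i=27 'b': node 3→0 (via fail)
i=28 'd': node 0→3  → match P1@[28:28]
i=29 'd': node 3→3 (via fail)  → match P1@[29:29]
i=30 'c': node 3→0 (via fail)
i=31 'a': node 0→1
i=32 'b': node 1→2  → match P0@[31:32]
i=33 'b': node 2→0 (via fail)
i=34 'd': node 0→3  → match P1@[34:34]
i=35 'a': node 3→1 (via fail)
i=36 'a': node 1→1 (via fail)
i=37 'b': node 1→2  → match P0@[36:37]
i=38 'a': node 2→1 (via fail)
i=39 'b': node 1→2  → match P0@[38:39]
i=40 'd': node 2→3 (via fail)  → match P1@[40:40]
i=41 'a': node 3→1 (via fail)
i=42 'a': node 1→1 (via fail)
i=43 'b': node 1→2  → match P0@[42:43]
i=44 'c': node 2→0 (via fail)
i=45 'd': node 0→3  → match P1@[45:45]
i=46 'b': node 3→0 (via fail)
i=47 'a': node 0→1
i=48 'd': node 1→3 (via fail)  → match P1@[48:48]
i=49 'c': node 3→0 (via fail)
i=50 'b': node 0→0
i=51 'b': node 0→0

Result: [[1,1],[4,0],[5,1],[6,1],[10,1],[12,0],[14,0],[15,1],[16,1],[17,1],[18,1],[20,1],[23,0],[24,1],[26,1],[28,1],[29,1],[32,0],[34,1],[37,0],[39,0],[40,1],[43,0],[45,1],[48,1]]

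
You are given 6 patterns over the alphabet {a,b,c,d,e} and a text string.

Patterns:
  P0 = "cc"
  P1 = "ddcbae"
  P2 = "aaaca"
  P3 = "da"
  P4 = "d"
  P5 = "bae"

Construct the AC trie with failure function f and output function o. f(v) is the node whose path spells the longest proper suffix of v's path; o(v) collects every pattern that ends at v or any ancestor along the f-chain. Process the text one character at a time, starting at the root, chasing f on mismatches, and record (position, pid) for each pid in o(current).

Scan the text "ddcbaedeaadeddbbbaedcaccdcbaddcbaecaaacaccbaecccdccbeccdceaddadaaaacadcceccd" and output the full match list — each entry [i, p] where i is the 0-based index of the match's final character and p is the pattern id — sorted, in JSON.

Construct AC machine:
Trie nodes:
  0='ε' goto a→9 b→15 c→1 d→3
  1='c' goto c→2
  2='cc' goto ·  ←P0
  3='d' goto a→14 d→4  ←P4
  4='dd' goto c→5
  5='ddc' goto b→6
  6='ddcb' goto a→7
  7='ddcba' goto e→8
  8='ddcbae' goto ·  ←P1
  9='a' goto a→10
  10='aa' goto a→11
  11='aaa' goto c→12
  12='aaac' goto a→13
  13='aaaca' goto ·  ←P2
  14='da' goto ·  ←P3
  15='b' goto a→16
  16='ba' goto e→17
  17='bae' goto ·  ←P5

BFS fail/out derivation:
  fail(1) 'c': from fail(0)=0 chase 'c': 0 ⇒ 0;  out=∅∪out(0)=∅
  fail(3) 'd': from fail(0)=0 chase 'd': 0 ⇒ 0;  out={4}∪out(0)={4}
  fail(9) 'a': from fail(0)=0 chase 'a': 0 ⇒ 0;  out=∅∪out(0)=∅
  fail(15) 'b': from fail(0)=0 chase 'b': 0 ⇒ 0;  out=∅∪out(0)=∅
  fail(2) 'cc': from fail(1)=0 chase 'c': 0 ⇒ 1;  out={0}∪out(1)={0}
  fail(4) 'dd': from fail(3)=0 chase 'd': 0 ⇒ 3;  out=∅∪out(3)={4}
  fail(10) 'aa': from fail(9)=0 chase 'a': 0 ⇒ 9;  out=∅∪out(9)=∅
  fail(14) 'da': from fail(3)=0 chase 'a': 0 ⇒ 9;  out={3}∪out(9)={3}
  fail(16) 'ba': from fail(15)=0 chase 'a': 0 ⇒ 9;  out=∅∪out(9)=∅
  fail(5) 'ddc': from fail(4)=3 chase 'c': 3→0 ⇒ 1;  out=∅∪out(1)=∅
  fail(11) 'aaa': from fail(10)=9 chase 'a': 9 ⇒ 10;  out=∅∪out(10)=∅
  fail(17) 'bae': from fail(16)=9 chase 'e': 9→0 ⇒ 0;  out={5}∪out(0)={5}
  fail(6) 'ddcb': from fail(5)=1 chase 'b': 1→0 ⇒ 15;  out=∅∪out(15)=∅
  fail(12) 'aaac': from fail(11)=10 chase 'c': 10→9→0 ⇒ 1;  out=∅∪out(1)=∅
  fail(7) 'ddcba': from fail(6)=15 chase 'a': 15 ⇒ 16;  out=∅∪out(16)=∅
  fail(13) 'aaaca': from fail(12)=1 chase 'a': 1→0 ⇒ 9;  out={2}∪out(9)={2}
  fail(8) 'ddcbae': from fail(7)=16 chase 'e': 16 ⇒ 17;  out={1}∪out(17)={1,5}

Scan:
[0] read 'd'  n0⇒n3  ** P4@[0:0]
[1] read 'd'  n3⇒n4  ** P4@[1:1]
[2] read 'c'  n4⇒n5
[3] read 'b'  n5⇒n6
[4] read 'a'  n6⇒n7
[5] read 'e'  n7⇒n8  ** P1@[0:5],P5@[3:5]
[6] read 'd'  n8⇒n3 (via fail)  ** P4@[6:6]
[7] read 'e'  n3⇒n0 (via fail)
[8] read 'a'  n0⇒n9
[9] read 'a'  n9⇒n10
[10] read 'd'  n10⇒n3 (via fail)  ** P4@[10:10]
[11] read 'e'  n3⇒n0 (via fail)
[12] read 'd'  n0⇒n3  ** P4@[12:12]
[13] read 'd'  n3⇒n4  ** P4@[13:13]
[14] read 'b'  n4⇒n15 (via fail)
[15] read 'b'  n15⇒n15 (via fail)
[16] read 'b'  n15⇒n15 (via fail)
[17] read 'a'  n15⇒n16
[18] read 'e'  n16⇒n17  ** P5@[16:18]
[19] read 'd'  n17⇒n3 (via fail)  ** P4@[19:19]
[20] read 'c'  n3⇒n1 (via fail)
[21] read 'a'  n1⇒n9 (via fail)
[22] read 'c'  n9⇒n1 (via fail)
[23] read 'c'  n1⇒n2  ** P0@[22:23]
[24] read 'd'  n2⇒n3 (via fail)  ** P4@[24:24]
[25] read 'c'  n3⇒n1 (via fail)
[26] read 'b'  n1⇒n15 (via fail)
[27] read 'a'  n15⇒n16
[28] read 'd'  n16⇒n3 (via fail)  ** P4@[28:28]
[29] read 'd'  n3⇒n4  ** P4@[29:29]
[30] read 'c'  n4⇒n5
[31] read 'b'  n5⇒n6
[32] read 'a'  n6⇒n7
[33] read 'e'  n7⇒n8  ** P1@[28:33],P5@[31:33]
[34] read 'c'  n8⇒n1 (via fail)
[35] read 'a'  n1⇒n9 (via fail)
[36] read 'a'  n9⇒n10
[37] read 'a'  n10⇒n11
[38] read 'c'  n11⇒n12
[39] read 'a'  n12⇒n13  ** P2@[35:39]
[40] read 'c'  n13⇒n1 (via fail)
[41] read 'c'  n1⇒n2  ** P0@[40:41]
[42] read 'b'  n2⇒n15 (via fail)
[43] read 'a'  n15⇒n16
[44] read 'e'  n16⇒n17  ** P5@[42:44]
[45] read 'c'  n17⇒n1 (via fail)
[46] read 'c'  n1⇒n2  ** P0@[45:46]
[47] read 'c'  n2⇒n2 (via fail)  ** P0@[46:47]
[48] read 'd'  n2⇒n3 (via fail)  ** P4@[48:48]
[49] read 'c'  n3⇒n1 (via fail)
[50] read 'c'  n1⇒n2  ** P0@[49:50]
[51] read 'b'  n2⇒n15 (via fail)
[52] read 'e'  n15⇒n0 (via fail)
[53] read 'c'  n0⇒n1
[54] read 'c'  n1⇒n2  ** P0@[53:54]
[55] read 'd'  n2⇒n3 (via fail)  ** P4@[55:55]
[56] read 'c'  n3⇒n1 (via fail)
[57] read 'e'  n1⇒n0 (via fail)
[58] read 'a'  n0⇒n9
[59] read 'd'  n9⇒n3 (via fail)  ** P4@[59:59]
[60] read 'd'  n3⇒n4  ** P4@[60:60]
[61] read 'a'  n4⇒n14 (via fail)  ** P3@[60:61]
[62] read 'd'  n14⇒n3 (via fail)  ** P4@[62:62]
[63] read 'a'  n3⇒n14  ** P3@[62:63]
[64] read 'a'  n14⇒n10 (via fail)
[65] read 'a'  n10⇒n11
[66] read 'a'  n11⇒n11 (via fail)
[67] read 'c'  n11⇒n12
[68] read 'a'  n12⇒n13  ** P2@[64:68]
[69] read 'd'  n13⇒n3 (via fail)  ** P4@[69:69]
[70] read 'c'  n3⇒n1 (via fail)
[71] read 'c'  n1⇒n2  ** P0@[70:71]
[72] read 'e'  n2⇒n0 (via fail)
[73] read 'c'  n0⇒n1
[74] read 'c'  n1⇒n2  ** P0@[73:74]
[75] read 'd'  n2⇒n3 (via fail)  ** P4@[75:75]

Result: [[0,4],[1,4],[5,1],[5,5],[6,4],[10,4],[12,4],[13,4],[18,5],[19,4],[23,0],[24,4],[28,4],[29,4],[33,1],[33,5],[39,2],[41,0],[44,5],[46,0],[47,0],[48,4],[50,0],[54,0],[55,4],[59,4],[60,4],[61,3],[62,4],[63,3],[68,2],[69,4],[71,0],[74,0],[75,4]]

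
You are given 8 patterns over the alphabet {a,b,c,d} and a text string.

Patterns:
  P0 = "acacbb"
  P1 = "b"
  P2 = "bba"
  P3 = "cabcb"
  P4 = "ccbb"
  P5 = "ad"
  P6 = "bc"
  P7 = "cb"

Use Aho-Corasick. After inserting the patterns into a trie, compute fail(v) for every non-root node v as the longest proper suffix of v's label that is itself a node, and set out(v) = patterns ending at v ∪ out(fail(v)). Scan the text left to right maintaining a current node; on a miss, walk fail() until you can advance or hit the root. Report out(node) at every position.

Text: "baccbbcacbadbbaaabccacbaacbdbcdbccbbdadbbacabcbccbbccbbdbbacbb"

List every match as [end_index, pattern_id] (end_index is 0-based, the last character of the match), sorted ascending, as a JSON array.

Build:
Trie (insert patterns):
  0='ε' goto a→1 b→7 c→10
  1='a' goto c→2 d→18
  2='ac' goto a→3
  3='aca' goto c→4
  4='acac' goto b→5
  5='acacb' goto b→6
  6='acacbb' goto ·  ←P0
  7='b' goto b→8 c→19  ←P1
  8='bb' goto a→9
  9='bba' goto ·  ←P2
  10='c' goto a→11 b→20 c→15
  11='ca' goto b→12
  12='cab' goto c→13
  13='cabc' goto b→14
  14='cabcb' goto ·  ←P3
  15='cc' goto b→16
  16='ccb' goto b→17
  17='ccbb' goto ·  ←P4
  18='ad' goto ·  ←P5
  19='bc' goto ·  ←P6
  20='cb' goto ·  ←P7

Failure links (BFS by depth):
  fail(1) 'a': from fail(0)=0 chase 'a': 0 ⇒ 0;  out=∅∪out(0)=∅
  fail(7) 'b': from fail(0)=0 chase 'b': 0 ⇒ 0;  out={1}∪out(0)={1}
  fail(10) 'c': from fail(0)=0 chase 'c': 0 ⇒ 0;  out=∅∪out(0)=∅
  fail(2) 'ac': from fail(1)=0 chase 'c': 0 ⇒ 10;  out=∅∪out(10)=∅
  fail(8) 'bb': from fail(7)=0 chase 'b': 0 ⇒ 7;  out=∅∪out(7)={1}
  fail(11) 'ca': from fail(10)=0 chase 'a': 0 ⇒ 1;  out=∅∪out(1)=∅
  fail(15) 'cc': from fail(10)=0 chase 'c': 0 ⇒ 10;  out=∅∪out(10)=∅
  fail(18) 'ad': from fail(1)=0 chase 'd': 0 ⇒ 0;  out={5}∪out(0)={5}
  fail(19) 'bc': from fail(7)=0 chase 'c': 0 ⇒ 10;  out={6}∪out(10)={6}
  fail(20) 'cb': from fail(10)=0 chase 'b': 0 ⇒ 7;  out={7}∪out(7)={1,7}
  fail(3) 'aca': from fail(2)=10 chase 'a': 10 ⇒ 11;  out=∅∪out(11)=∅
  fail(9) 'bba': from fail(8)=7 chase 'a': 7→0 ⇒ 1;  out={2}∪out(1)={2}
  fail(12) 'cab': from fail(11)=1 chase 'b': 1→0 ⇒ 7;  out=∅∪out(7)={1}
  fail(16) 'ccb': from fail(15)=10 chase 'b': 10 ⇒ 20;  out=∅∪out(20)={1,7}
  fail(4) 'acac': from fail(3)=11 chase 'c': 11→1 ⇒ 2;  out=∅∪out(2)=∅
  fail(13) 'cabc': from fail(12)=7 chase 'c': 7 ⇒ 19;  out=∅∪out(19)={6}
  fail(17) 'ccbb': from fail(16)=20 chase 'b': 20→7 ⇒ 8;  out={4}∪out(8)={1,4}
  fail(5) 'acacb': from fail(4)=2 chase 'b': 2→10 ⇒ 20;  out=∅∪out(20)={1,7}
  fail(14) 'cabcb': from fail(13)=19 chase 'b': 19→10 ⇒ 20;  out={3}∪out(20)={1,3,7}
  fail(6) 'acacbb': from fail(5)=20 chase 'b': 20→7 ⇒ 8;  out={0}∪out(8)={0,1}

Scan:
i=0 'b': node 0→7  emit P1@[0:0]
i=1 'a': node 7→1 (via fail)
i=2 'c': node 1→2
i=3 'c': node 2→15 (via fail)
i=4 'b': node 15→16  emit P1@[4:4],P7@[3:4]
i=5 'b': node 16→17  emit P1@[5:5],P4@[2:5]
i=6 'c': node 17→19 (via fail)  emit P6@[5:6]
i=7 'a': node 19→11 (via fail)
i=8 'c': node 11→2 (via fail)
i=9 'b': node 2→20 (via fail)  emit P1@[9:9],P7@[8:9]
i=10 'a': node 20→1 (via fail)
i=11 'd': node 1→18  emit P5@[10:11]
i=12 'b': node 18→7 (via fail)  emit P1@[12:12]
i=13 'b': node 7→8  emit P1@[13:13]
i=14 'a': node 8→9  emit P2@[12:14]
i=15 'a': node 9→1 (via fail)
i=16 'a': node 1→1 (via fail)
i=17 'b': node 1→7 (via fail)  emit P1@[17:17]
i=18 'c': node 7→19  emit P6@[17:18]
i=19 'c': node 19→15 (via fail)
i=20 'a': node 15→11 (via fail)
i=21 'c': node 11→2 (via fail)
i=22 'b': node 2→20 (via fail)  emit P1@[22:22],P7@[21:22]
i=23 'a': node 20→1 (via fail)
i=24 'a': node 1→1 (via fail)
i=25 'c': node 1→2
i=26 'b': node 2→20 (via fail)  emit P1@[26:26],P7@[25:26]
i=27 'd': node 20→0 (via fail)
i=28 'b': node 0→7  emit P1@[28:28]
i=29 'c': node 7→19  emit P6@[28:29]
i=30 'd': node 19→0 (via fail)
i=31 'b': node 0→7  emit P1@[31:31]
i=32 'c': node 7→19  emit P6@[31:32]
i=33 'c': node 19→15 (via fail)
i=34 'b': node 15→16  emit P1@[34:34],P7@[33:34]
i=35 'b': node 16→17  emit P1@[35:35],P4@[32:35]
i=36 'd': node 17→0 (via fail)
i=37 'a': node 0→1
i=38 'd': node 1→18  emit P5@[37:38]
i=39 'b': node 18→7 (via fail)  emit P1@[39:39]
i=40 'b': node 7→8  emit P1@[40:40]
i=41 'a': node 8→9  emit P2@[39:41]
i=42 'c': node 9→2 (via fail)
i=43 'a': node 2→3
i=44 'b': node 3→12 (via fail)  emit P1@[44:44]
i=45 'c': node 12→13  emit P6@[44:45]
i=46 'b': node 13→14  emit P1@[46:46],P3@[42:46],P7@[45:46]
i=47 'c': node 14→19 (via fail)  emit P6@[46:47]
i=48 'c': node 19→15 (via fail)
i=49 'b': node 15→16  emit P1@[49:49],P7@[48:49]
i=50 'b': node 16→17  emit P1@[50:50],P4@[47:50]
i=51 'c': node 17→19 (via fail)  emit P6@[50:51]
i=52 'c': node 19→15 (via fail)
i=53 'b': node 15→16  emit P1@[53:53],P7@[52:53]
i=54 'b': node 16→17  emit P1@[54:54],P4@[51:54]
i=55 'd': node 17→0 (via fail)
i=56 'b': node 0→7  emit P1@[56:56]
i=57 'b': node 7→8  emit P1@[57:57]
i=58 'a': node 8→9  emit P2@[56:58]
i=59 'c': node 9→2 (via fail)
i=60 'b': node 2→20 (via fail)  emit P1@[60:60],P7@[59:60]
i=61 'b': node 20→8 (via fail)  emit P1@[61:61]

Matches: [[0,1],[4,1],[4,7],[5,1],[5,4],[6,6],[9,1],[9,7],[11,5],[12,1],[13,1],[14,2],[17,1],[18,6],[22,1],[22,7],[26,1],[26,7],[28,1],[29,6],[31,1],[32,6],[34,1],[34,7],[35,1],[35,4],[38,5],[39,1],[40,1],[41,2],[44,1],[45,6],[46,1],[46,3],[46,7],[47,6],[49,1],[49,7],[50,1],[50,4],[51,6],[53,1],[53,7],[54,1],[54,4],[56,1],[57,1],[58,2],[60,1],[60,7],[61,1]]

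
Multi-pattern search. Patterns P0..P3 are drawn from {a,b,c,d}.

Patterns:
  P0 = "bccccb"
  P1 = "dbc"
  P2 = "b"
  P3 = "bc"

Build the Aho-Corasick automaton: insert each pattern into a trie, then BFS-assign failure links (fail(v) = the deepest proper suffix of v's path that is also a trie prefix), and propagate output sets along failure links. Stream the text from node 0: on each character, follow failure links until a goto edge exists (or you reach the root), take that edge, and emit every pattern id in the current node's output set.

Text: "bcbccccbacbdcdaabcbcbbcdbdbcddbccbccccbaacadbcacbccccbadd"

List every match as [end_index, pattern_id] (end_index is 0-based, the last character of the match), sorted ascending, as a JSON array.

Build automaton:
Trie (insert patterns):
  n0 'ε': b→1 d→7
  n1 'b': c→2  ←P2
  n2 'bc': c→3  ←P3
  n3 'bcc': c→4
  n4 'bccc': c→5
  n5 'bcccc': b→6
  n6 'bccccb': ·  ←P0
  n7 'd': b→8
  n8 'db': c→9
  n9 'dbc': ·  ←P1

BFS fail/out derivation:
  n1('b'): parent n0 fail=0; on 'b' 0 → fail=0;  out {2}∪∅={2}
  n7('d'): parent n0 fail=0; on 'd' 0 → fail=0;  out ∅∪∅=∅
  n2('bc'): parent n1 fail=0; on 'c' 0 → fail=0;  out {3}∪∅={3}
  n8('db'): parent n7 fail=0; on 'b' 0 → fail=1;  out ∅∪{2}={2}
  n3('bcc'): parent n2 fail=0; on 'c' 0 → fail=0;  out ∅∪∅=∅
  n9('dbc'): parent n8 fail=1; on 'c' 1 → fail=2;  out {1}∪{3}={1,3}
  n4('bccc'): parent n3 fail=0; on 'c' 0 → fail=0;  out ∅∪∅=∅
  n5('bcccc'): parent n4 fail=0; on 'c' 0 → fail=0;  out ∅∪∅=∅
  n6('bccccb'): parent n5 fail=0; on 'b' 0 → fail=1;  out {0}∪{2}={0,2}

Run:
pos 0 'b': at 1  → match P2@[0:0]
pos 1 'c': at 2  → match P3@[0:1]
pos 2 'b': at 1 ·f  → match P2@[2:2]
pos 3 'c': at 2  → match P3@[2:3]
pos 4 'c': at 3
pos 5 'c': at 4
pos 6 'c': at 5
pos 7 'b': at 6  → match P0@[2:7],P2@[7:7]
pos 8 'a': at 0 ·f
pos 9 'c': at 0
pos 10 'b': at 1  → match P2@[10:10]
pos 11 'd': at 7 ·f
pos 12 'c': at 0 ·f
pos 13 'd': at 7
pos 14 'a': at 0 ·f
pos 15 'a': at 0
pos 16 'b': at 1  → match P2@[16:16]
pos 17 'c': at 2  → match P3@[16:17]
pos 18 'b': at 1 ·f  → match P2@[18:18]
pos 19 'c': at 2  → match P3@[18:19]
pos 20 'b': at 1 ·f  → match P2@[20:20]
pos 21 'b': at 1 ·f  → match P2@[21:21]
pos 22 'c': at 2  → match P3@[21:22]
pos 23 'd': at 7 ·f
pos 24 'b': at 8  → match P2@[24:24]
pos 25 'd': at 7 ·f
pos 26 'b': at 8  → match P2@[26:26]
pos 27 'c': at 9  → match P1@[25:27],P3@[26:27]
pos 28 'd': at 7 ·f
pos 29 'd': at 7 ·f
pos 30 'b': at 8  → match P2@[30:30]
pos 31 'c': at 9  → match P1@[29:31],P3@[30:31]
pos 32 'c': at 3 ·f
pos 33 'b': at 1 ·f  → match P2@[33:33]
pos 34 'c': at 2  → match P3@[33:34]
pos 35 'c': at 3
pos 36 'c': at 4
pos 37 'c': at 5
pos 38 'b': at 6  → match P0@[33:38],P2@[38:38]
pos 39 'a': at 0 ·f
pos 40 'a': at 0
pos 41 'c': at 0
pos 42 'a': at 0
pos 43 'd': at 7
pos 44 'b': at 8  → match P2@[44:44]
pos 45 'c': at 9  → match P1@[43:45],P3@[44:45]
pos 46 'a': at 0 ·f
pos 47 'c': at 0
pos 48 'b': at 1  → match P2@[48:48]
pos 49 'c': at 2  → match P3@[48:49]
pos 50 'c': at 3
pos 51 'c': at 4
pos 52 'c': at 5
pos 53 'b': at 6  → match P0@[48:53],P2@[53:53]
pos 54 'a': at 0 ·f
pos 55 'd': at 7
pos 56 'd': at 7 ·f

Matches: [[0,2],[1,3],[2,2],[3,3],[7,0],[7,2],[10,2],[16,2],[17,3],[18,2],[19,3],[20,2],[21,2],[22,3],[24,2],[26,2],[27,1],[27,3],[30,2],[31,1],[31,3],[33,2],[34,3],[38,0],[38,2],[44,2],[45,1],[45,3],[48,2],[49,3],[53,0],[53,2]]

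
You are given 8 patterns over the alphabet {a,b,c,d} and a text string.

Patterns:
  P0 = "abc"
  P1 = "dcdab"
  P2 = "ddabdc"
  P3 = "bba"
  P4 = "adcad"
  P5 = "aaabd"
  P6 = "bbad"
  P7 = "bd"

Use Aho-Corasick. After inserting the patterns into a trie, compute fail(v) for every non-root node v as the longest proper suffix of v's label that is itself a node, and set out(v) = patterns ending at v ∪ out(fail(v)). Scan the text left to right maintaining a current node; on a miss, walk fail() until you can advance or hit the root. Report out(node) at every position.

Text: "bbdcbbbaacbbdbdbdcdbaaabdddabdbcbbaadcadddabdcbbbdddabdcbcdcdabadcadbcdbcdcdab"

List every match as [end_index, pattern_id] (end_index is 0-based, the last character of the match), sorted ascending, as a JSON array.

Build:
Trie nodes:
  0='ε' goto a→1 b→14 d→4
  1='a' goto a→21 b→2 d→17
  2='ab' goto c→3
  3='abc' goto ·  ←P0
  4='d' goto c→5 d→9
  5='dc' goto d→6
  6='dcd' goto a→7
  7='dcda' goto b→8
  8='dcdab' goto ·  ←P1
  9='dd' goto a→10
  10='dda' goto b→11
  11='ddab' goto d→12
  12='ddabd' goto c→13
  13='ddabdc' goto ·  ←P2
  14='b' goto b→15 d→26
  15='bb' goto a→16
  16='bba' goto d→25  ←P3
  17='ad' goto c→18
  18='adc' goto a→19
  19='adca' goto d→20
  20='adcad' goto ·  ←P4
  21='aa' goto a→22
  22='aaa' goto b→23
  23='aaab' goto d→24
  24='aaabd' goto ·  ←P5
  25='bbad' goto ·  ←P6
  26='bd' goto ·  ←P7

BFS fail/out derivation:
  fail(1) 'a': from fail(0)=0 chase 'a': 0 ⇒ 0;  out=∅∪out(0)=∅
  fail(4) 'd': from fail(0)=0 chase 'd': 0 ⇒ 0;  out=∅∪out(0)=∅
  fail(14) 'b': from fail(0)=0 chase 'b': 0 ⇒ 0;  out=∅∪out(0)=∅
  fail(2) 'ab': from fail(1)=0 chase 'b': 0 ⇒ 14;  out=∅∪out(14)=∅
  fail(5) 'dc': from fail(4)=0 chase 'c': 0 ⇒ 0;  out=∅∪out(0)=∅
  fail(9) 'dd': from fail(4)=0 chase 'd': 0 ⇒ 4;  out=∅∪out(4)=∅
  fail(15) 'bb': from fail(14)=0 chase 'b': 0 ⇒ 14;  out=∅∪out(14)=∅
  fail(17) 'ad': from fail(1)=0 chase 'd': 0 ⇒ 4;  out=∅∪out(4)=∅
  fail(21) 'aa': from fail(1)=0 chase 'a': 0 ⇒ 1;  out=∅∪out(1)=∅
  fail(26) 'bd': from fail(14)=0 chase 'd': 0 ⇒ 4;  out={7}∪out(4)={7}
  fail(3) 'abc': from fail(2)=14 chase 'c': 14→0 ⇒ 0;  out={0}∪out(0)={0}
  fail(6) 'dcd': from fail(5)=0 chase 'd': 0 ⇒ 4;  out=∅∪out(4)=∅
  fail(10) 'dda': from fail(9)=4 chase 'a': 4→0 ⇒ 1;  out=∅∪out(1)=∅
  fail(16) 'bba': from fail(15)=14 chase 'a': 14→0 ⇒ 1;  out={3}∪out(1)={3}
  fail(18) 'adc': from fail(17)=4 chase 'c': 4 ⇒ 5;  out=∅∪out(5)=∅
  fail(22) 'aaa': from fail(21)=1 chase 'a': 1 ⇒ 21;  out=∅∪out(21)=∅
  fail(7) 'dcda': from fail(6)=4 chase 'a': 4→0 ⇒ 1;  out=∅∪out(1)=∅
  fail(11) 'ddab': from fail(10)=1 chase 'b': 1 ⇒ 2;  out=∅∪out(2)=∅
  fail(19) 'adca': from fail(18)=5 chase 'a': 5→0 ⇒ 1;  out=∅∪out(1)=∅
  fail(23) 'aaab': from fail(22)=21 chase 'b': 21→1 ⇒ 2;  out=∅∪out(2)=∅
  fail(25) 'bbad': from fail(16)=1 chase 'd': 1 ⇒ 17;  out={6}∪out(17)={6}
  fail(8) 'dcdab': from fail(7)=1 chase 'b': 1 ⇒ 2;  out={1}∪out(2)={1}
  fail(12) 'ddabd': from fail(11)=2 chase 'd': 2→14 ⇒ 26;  out=∅∪out(26)={7}
  fail(20) 'adcad': from fail(19)=1 chase 'd': 1 ⇒ 17;  out={4}∪out(17)={4}
  fail(24) 'aaabd': from fail(23)=2 chase 'd': 2→14 ⇒ 26;  out={5}∪out(26)={5,7}
  fail(13) 'ddabdc': from fail(12)=26 chase 'c': 26→4 ⇒ 5;  out={2}∪out(5)={2}

Text stream:
[0] read 'b'  n0⇒n14
[1] read 'b'  n14⇒n15
[2] read 'd'  n15⇒n26 ·f  emit P7@[1:2]
[3] read 'c'  n26⇒n5 ·f
[4] read 'b'  n5⇒n14 ·f
[5] read 'b'  n14⇒n15
[6] read 'b'  n15⇒n15 ·f
[7] read 'a'  n15⇒n16  emit P3@[5:7]
[8] read 'a'  n16⇒n21 ·f
[9] read 'c'  n21⇒n0 ·f
[10] read 'b'  n0⇒n14
[11] read 'b'  n14⇒n15
[12] read 'd'  n15⇒n26 ·f  emit P7@[11:12]
[13] read 'b'  n26⇒n14 ·f
[14] read 'd'  n14⇒n26  emit P7@[13:14]
[15] read 'b'  n26⇒n14 ·f
[16] read 'd'  n14⇒n26  emit P7@[15:16]
[17] read 'c'  n26⇒n5 ·f
[18] read 'd'  n5⇒n6
[19] read 'b'  n6⇒n14 ·f
[20] read 'a'  n14⇒n1 ·f
[21] read 'a'  n1⇒n21
[22] read 'a'  n21⇒n22
[23] read 'b'  n22⇒n23
[24] read 'd'  n23⇒n24  emit P5@[20:24],P7@[23:24]
[25] read 'd'  n24⇒n9 ·f
[26] read 'd'  n9⇒n9 ·f
[27] read 'a'  n9⇒n10
[28] read 'b'  n10⇒n11
[29] read 'd'  n11⇒n12  emit P7@[28:29]
[30] read 'b'  n12⇒n14 ·f
[31] read 'c'  n14⇒n0 ·f
[32] read 'b'  n0⇒n14
[33] read 'b'  n14⇒n15
[34] read 'a'  n15⇒n16  emit P3@[32:34]
[35] read 'a'  n16⇒n21 ·f
[36] read 'd'  n21⇒n17 ·f
[37] read 'c'  n17⇒n18
[38] read 'a'  n18⇒n19
[39] read 'd'  n19⇒n20  emit P4@[35:39]
[40] read 'd'  n20⇒n9 ·f
[41] read 'd'  n9⇒n9 ·f
[42] read 'a'  n9⇒n10
[43] read 'b'  n10⇒n11
[44] read 'd'  n11⇒n12  emit P7@[43:44]
[45] read 'c'  n12⇒n13  emit P2@[40:45]
[46] read 'b'  n13⇒n14 ·f
[47] read 'b'  n14⇒n15
[48] read 'b'  n15⇒n15 ·f
[49] read 'd'  n15⇒n26 ·f  emit P7@[48:49]
[50] read 'd'  n26⇒n9 ·f
[51] read 'd'  n9⇒n9 ·f
[52] read 'a'  n9⇒n10
[53] read 'b'  n10⇒n11
[54] read 'd'  n11⇒n12  emit P7@[53:54]
[55] read 'c'  n12⇒n13  emit P2@[50:55]
[56] read 'b'  n13⇒n14 ·f
[57] read 'c'  n14⇒n0 ·f
[58] read 'd'  n0⇒n4
[59] read 'c'  n4⇒n5
[60] read 'd'  n5⇒n6
[61] read 'a'  n6⇒n7
[62] read 'b'  n7⇒n8  emit P1@[58:62]
[63] read 'a'  n8⇒n1 ·f
[64] read 'd'  n1⇒n17
[65] read 'c'  n17⇒n18
[66] read 'a'  n18⇒n19
[67] read 'd'  n19⇒n20  emit P4@[63:67]
[68] read 'b'  n20⇒n14 ·f
[69] read 'c'  n14⇒n0 ·f
[70] read 'd'  n0⇒n4
[71] read 'b'  n4⇒n14 ·f
[72] read 'c'  n14⇒n0 ·f
[73] read 'd'  n0⇒n4
[74] read 'c'  n4⇒n5
[75] read 'd'  n5⇒n6
[76] read 'a'  n6⇒n7
[77] read 'b'  n7⇒n8  emit P1@[73:77]

Matches: [[2,7],[7,3],[12,7],[14,7],[16,7],[24,5],[24,7],[29,7],[34,3],[39,4],[44,7],[45,2],[49,7],[54,7],[55,2],[62,1],[67,4],[77,1]]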